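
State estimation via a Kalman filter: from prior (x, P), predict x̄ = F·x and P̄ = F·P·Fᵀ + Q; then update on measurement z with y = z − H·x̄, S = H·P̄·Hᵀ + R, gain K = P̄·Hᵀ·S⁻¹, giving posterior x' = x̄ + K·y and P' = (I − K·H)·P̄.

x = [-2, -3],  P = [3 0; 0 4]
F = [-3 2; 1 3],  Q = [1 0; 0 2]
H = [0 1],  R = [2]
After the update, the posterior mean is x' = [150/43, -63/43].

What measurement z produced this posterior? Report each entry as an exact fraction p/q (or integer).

z = [-1]

x̄ = F·x = [0, -11]
P̄ = F·P·Fᵀ + Q = [44 15; 15 41]
S = H·P̄·Hᵀ + R = [43]
K = P̄·Hᵀ·S⁻¹ = [15/43; 41/43]
x' − x̄ = [150/43, 410/43] = K·y
y = (KᵀK)⁻¹·Kᵀ·(x' − x̄) = [10]
z = y + H·x̄ = [10] + [-11] = [-1]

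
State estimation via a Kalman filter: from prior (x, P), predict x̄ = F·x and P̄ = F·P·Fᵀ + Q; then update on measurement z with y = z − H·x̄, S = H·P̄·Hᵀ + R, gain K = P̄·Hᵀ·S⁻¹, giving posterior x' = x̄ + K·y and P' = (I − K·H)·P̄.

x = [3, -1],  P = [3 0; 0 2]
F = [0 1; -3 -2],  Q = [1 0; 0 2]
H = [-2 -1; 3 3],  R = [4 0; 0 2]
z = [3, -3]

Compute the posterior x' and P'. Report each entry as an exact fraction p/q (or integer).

x̄ = F·x = [-1, -7]
P̄ = F·P·Fᵀ + Q = [3 -4; -4 37]
y = z − H·x̄ = [-6, 21]
S = H·P̄·Hᵀ + R = [37 -93; -93 290]
K = P̄·Hᵀ·S⁻¹ = [-859/2081 -297/2081; 797/2081 966/2081]
x' = x̄ + K·y = [-3164/2081, 937/2081]
P' = (I − K·H)·P̄ = [3634/2081 -3832/2081; -3832/2081 4476/2081]

x' = [-3164/2081, 937/2081]
P' = [3634/2081 -3832/2081; -3832/2081 4476/2081]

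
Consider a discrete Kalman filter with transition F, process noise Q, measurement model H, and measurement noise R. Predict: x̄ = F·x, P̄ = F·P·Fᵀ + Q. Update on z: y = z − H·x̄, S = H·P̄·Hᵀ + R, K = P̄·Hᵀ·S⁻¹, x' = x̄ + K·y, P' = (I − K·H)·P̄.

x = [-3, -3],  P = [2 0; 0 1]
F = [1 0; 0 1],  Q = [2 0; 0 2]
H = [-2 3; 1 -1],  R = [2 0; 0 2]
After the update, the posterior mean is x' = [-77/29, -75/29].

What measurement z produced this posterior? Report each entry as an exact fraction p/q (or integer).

z = [-2, 1]

x̄ = F·x = [-3, -3]
P̄ = F·P·Fᵀ + Q = [4 0; 0 3]
S = H·P̄·Hᵀ + R = [45 -17; -17 9]
K = P̄·Hᵀ·S⁻¹ = [-1/29 11/29; 15/58 9/58]
x' − x̄ = [10/29, 12/29] = K·y
y = (KᵀK)⁻¹·Kᵀ·(x' − x̄) = [1, 1]
z = y + H·x̄ = [1, 1] + [-3, 0] = [-2, 1]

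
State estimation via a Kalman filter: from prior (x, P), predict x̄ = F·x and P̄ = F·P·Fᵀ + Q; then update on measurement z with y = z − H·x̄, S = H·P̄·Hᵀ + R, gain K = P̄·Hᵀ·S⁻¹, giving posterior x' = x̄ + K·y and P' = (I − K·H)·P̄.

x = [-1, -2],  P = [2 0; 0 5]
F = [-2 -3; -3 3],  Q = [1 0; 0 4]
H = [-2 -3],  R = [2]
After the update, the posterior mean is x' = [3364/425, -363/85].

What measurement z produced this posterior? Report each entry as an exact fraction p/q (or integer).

x̄ = F·x = [8, -3]
P̄ = F·P·Fᵀ + Q = [54 -33; -33 67]
S = H·P̄·Hᵀ + R = [425]
K = P̄·Hᵀ·S⁻¹ = [-9/425; -27/85]
x' − x̄ = [-36/425, -108/85] = K·y
y = (KᵀK)⁻¹·Kᵀ·(x' − x̄) = [4]
z = y + H·x̄ = [4] + [-7] = [-3]

z = [-3]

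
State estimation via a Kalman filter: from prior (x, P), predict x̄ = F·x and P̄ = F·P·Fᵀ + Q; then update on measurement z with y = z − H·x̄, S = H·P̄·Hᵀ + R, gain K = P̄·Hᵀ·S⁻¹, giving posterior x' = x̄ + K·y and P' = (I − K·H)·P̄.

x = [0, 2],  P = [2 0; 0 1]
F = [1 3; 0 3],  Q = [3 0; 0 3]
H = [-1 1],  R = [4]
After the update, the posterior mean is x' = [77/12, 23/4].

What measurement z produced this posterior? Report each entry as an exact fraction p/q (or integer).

x̄ = F·x = [6, 6]
P̄ = F·P·Fᵀ + Q = [14 9; 9 12]
S = H·P̄·Hᵀ + R = [12]
K = P̄·Hᵀ·S⁻¹ = [-5/12; 1/4]
x' − x̄ = [5/12, -1/4] = K·y
y = (KᵀK)⁻¹·Kᵀ·(x' − x̄) = [-1]
z = y + H·x̄ = [-1] + [0] = [-1]

z = [-1]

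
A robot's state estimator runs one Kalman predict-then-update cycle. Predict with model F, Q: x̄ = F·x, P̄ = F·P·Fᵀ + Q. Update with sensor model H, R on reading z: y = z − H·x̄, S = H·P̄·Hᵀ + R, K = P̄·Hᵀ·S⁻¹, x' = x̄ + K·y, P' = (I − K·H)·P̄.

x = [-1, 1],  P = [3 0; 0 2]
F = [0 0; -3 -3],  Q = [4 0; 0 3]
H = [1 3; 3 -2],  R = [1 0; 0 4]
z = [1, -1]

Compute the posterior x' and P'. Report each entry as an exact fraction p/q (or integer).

x' = [-527/6302, 1140/3151]
P' = [962/3151 -144/3151; -144/3151 336/3151]

x̄ = F·x = [0, 0]
P̄ = F·P·Fᵀ + Q = [4 0; 0 48]
y = z − H·x̄ = [1, -1]
S = H·P̄·Hᵀ + R = [437 -276; -276 232]
K = P̄·Hᵀ·S⁻¹ = [530/3151 69/274; 864/3151 -12/137]
x' = x̄ + K·y = [-527/6302, 1140/3151]
P' = (I − K·H)·P̄ = [962/3151 -144/3151; -144/3151 336/3151]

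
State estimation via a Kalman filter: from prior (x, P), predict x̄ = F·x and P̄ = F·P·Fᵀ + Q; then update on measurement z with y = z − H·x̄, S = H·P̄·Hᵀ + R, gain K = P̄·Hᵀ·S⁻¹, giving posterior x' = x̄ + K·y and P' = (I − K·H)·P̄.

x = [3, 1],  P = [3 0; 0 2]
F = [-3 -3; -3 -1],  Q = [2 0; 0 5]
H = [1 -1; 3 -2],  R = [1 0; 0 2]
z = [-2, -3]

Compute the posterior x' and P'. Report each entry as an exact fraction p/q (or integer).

x' = [-107/88, -5/176]
P' = [787/176 2069/352; 2069/352 5667/704]

x̄ = F·x = [-12, -10]
P̄ = F·P·Fᵀ + Q = [47 33; 33 34]
y = z − H·x̄ = [0, 13]
S = H·P̄·Hᵀ + R = [16 44; 44 165]
K = P̄·Hᵀ·S⁻¹ = [-45/32 73/88; -139/64 135/176]
x' = x̄ + K·y = [-107/88, -5/176]
P' = (I − K·H)·P̄ = [787/176 2069/352; 2069/352 5667/704]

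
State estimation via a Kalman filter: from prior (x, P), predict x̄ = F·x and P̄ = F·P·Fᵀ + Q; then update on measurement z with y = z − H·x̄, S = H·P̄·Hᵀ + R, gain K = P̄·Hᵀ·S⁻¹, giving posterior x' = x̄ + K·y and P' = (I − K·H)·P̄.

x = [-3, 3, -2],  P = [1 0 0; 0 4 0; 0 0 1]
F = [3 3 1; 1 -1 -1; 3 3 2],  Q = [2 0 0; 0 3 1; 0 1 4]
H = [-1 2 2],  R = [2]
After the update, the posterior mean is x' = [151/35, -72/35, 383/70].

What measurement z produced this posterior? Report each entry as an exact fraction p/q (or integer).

x̄ = F·x = [-2, -4, -4]
P̄ = F·P·Fᵀ + Q = [48 -10 47; -10 9 -10; 47 -10 53]
S = H·P̄·Hᵀ + R = [70]
K = P̄·Hᵀ·S⁻¹ = [13/35; 4/35; 39/70]
x' − x̄ = [221/35, 68/35, 663/70] = K·y
y = (KᵀK)⁻¹·Kᵀ·(x' − x̄) = [17]
z = y + H·x̄ = [17] + [-14] = [3]

z = [3]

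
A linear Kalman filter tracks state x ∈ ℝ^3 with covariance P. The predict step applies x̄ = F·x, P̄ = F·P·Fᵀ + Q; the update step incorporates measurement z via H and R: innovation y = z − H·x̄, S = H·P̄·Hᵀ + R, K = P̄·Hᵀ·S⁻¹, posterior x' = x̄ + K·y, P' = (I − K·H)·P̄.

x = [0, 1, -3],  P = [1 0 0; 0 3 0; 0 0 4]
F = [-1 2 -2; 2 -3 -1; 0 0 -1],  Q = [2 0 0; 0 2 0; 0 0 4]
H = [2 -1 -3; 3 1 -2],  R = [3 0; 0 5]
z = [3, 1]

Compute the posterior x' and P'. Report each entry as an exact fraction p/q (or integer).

x' = [49066/25627, -53593/25627, 25989/25627]
P' = [132737/25627 -108809/25627 122876/25627; -108809/25627 140432/25627 -107720/25627; 122876/25627 -107720/25627 121064/25627]

x̄ = F·x = [8, 0, 3]
P̄ = F·P·Fᵀ + Q = [31 -12 8; -12 37 4; 8 4 8]
y = z − H·x̄ = [-4, -17]
S = H·P̄·Hᵀ + R = [212 101; 101 169]
K = P̄·Hᵀ·S⁻¹ = [1885/25627 8730/25627; -11630/25627 5889/25627; -3240/25627 3756/25627]
x' = x̄ + K·y = [49066/25627, -53593/25627, 25989/25627]
P' = (I − K·H)·P̄ = [132737/25627 -108809/25627 122876/25627; -108809/25627 140432/25627 -107720/25627; 122876/25627 -107720/25627 121064/25627]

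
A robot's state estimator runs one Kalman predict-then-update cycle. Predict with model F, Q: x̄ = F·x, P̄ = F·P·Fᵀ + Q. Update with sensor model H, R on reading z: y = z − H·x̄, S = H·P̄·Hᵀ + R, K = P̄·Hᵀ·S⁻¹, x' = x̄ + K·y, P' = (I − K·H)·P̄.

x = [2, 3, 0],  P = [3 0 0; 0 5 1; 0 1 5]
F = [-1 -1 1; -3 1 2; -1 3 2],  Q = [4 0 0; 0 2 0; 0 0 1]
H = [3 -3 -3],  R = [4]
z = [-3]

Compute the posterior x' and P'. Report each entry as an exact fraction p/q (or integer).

x' = [-5167/1055, -6657/1055, 2561/1055]
P' = [31569/2110 30049/2110 754/1055; 30049/2110 37699/2110 -3631/1055; 754/1055 -3631/1055 4653/1055]

x̄ = F·x = [-5, -3, 7]
P̄ = F·P·Fᵀ + Q = [15 13 -1; 13 58 52; -1 52 81]
y = z − H·x̄ = [24]
S = H·P̄·Hᵀ + R = [2110]
K = P̄·Hᵀ·S⁻¹ = [9/2110; -291/2110; -201/1055]
x' = x̄ + K·y = [-5167/1055, -6657/1055, 2561/1055]
P' = (I − K·H)·P̄ = [31569/2110 30049/2110 754/1055; 30049/2110 37699/2110 -3631/1055; 754/1055 -3631/1055 4653/1055]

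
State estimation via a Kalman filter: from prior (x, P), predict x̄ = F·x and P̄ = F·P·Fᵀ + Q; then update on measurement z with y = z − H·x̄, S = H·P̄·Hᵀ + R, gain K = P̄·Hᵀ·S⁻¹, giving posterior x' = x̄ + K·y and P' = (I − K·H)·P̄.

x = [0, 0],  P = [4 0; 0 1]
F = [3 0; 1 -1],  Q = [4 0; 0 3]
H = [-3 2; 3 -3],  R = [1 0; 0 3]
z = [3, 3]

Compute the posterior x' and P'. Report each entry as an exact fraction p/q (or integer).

x' = [-948/283, -1072/283]
P' = [424/283 532/283; 532/283 2120/849]

x̄ = F·x = [0, 0]
P̄ = F·P·Fᵀ + Q = [40 12; 12 8]
y = z − H·x̄ = [3, 3]
S = H·P̄·Hᵀ + R = [249 -228; -228 219]
K = P̄·Hᵀ·S⁻¹ = [-208/283 -108/283; -548/849 -524/849]
x' = x̄ + K·y = [-948/283, -1072/283]
P' = (I − K·H)·P̄ = [424/283 532/283; 532/283 2120/849]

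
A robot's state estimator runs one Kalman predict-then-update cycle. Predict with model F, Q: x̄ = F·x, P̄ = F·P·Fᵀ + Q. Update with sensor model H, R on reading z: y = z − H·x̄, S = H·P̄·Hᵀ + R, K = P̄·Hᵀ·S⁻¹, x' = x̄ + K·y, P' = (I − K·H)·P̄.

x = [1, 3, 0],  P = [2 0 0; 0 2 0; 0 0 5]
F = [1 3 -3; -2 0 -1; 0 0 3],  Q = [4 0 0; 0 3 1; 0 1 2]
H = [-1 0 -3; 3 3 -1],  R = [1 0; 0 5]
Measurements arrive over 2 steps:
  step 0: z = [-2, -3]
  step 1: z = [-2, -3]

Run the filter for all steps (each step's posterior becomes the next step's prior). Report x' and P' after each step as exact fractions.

step 0: x̄ = F·x = [10, -2, 0]
step 0: P̄ = F·P·Fᵀ + Q = [69 11 -45; 11 16 -14; -45 -14 47]
step 0: y = z − H·x̄ = [8, -27]
step 0: S = H·P̄·Hᵀ + R = [223 387; 387 1369]
step 0: K = P̄·Hᵀ·S⁻¹ = [-19941/155518 38013/155518; 2837/77759 4594/77759; -22368/77759 -6400/77759]
step 0: x' = x̄ + K·y = [369301/155518, -256860/77759, -6144/77759]
step 0: P' = (I − K·H)·P̄ = [1213143/155518 -641183/77759 -198867/77759; -641183/77759 719767/77759 212782/77759; -198867/77759 212782/77759 73745/77759]
step 1: x̄ = F·x = [-1134995/155518, -363157/77759, -18432/77759]
step 1: P̄ = F·P·Fᵀ + Q = [3150487/155518 1222509/77759 654732/77759; 1222509/77759 1937840/77759 1049726/77759; 654732/77759 1049726/77759 819223/77759]
step 1: y = z − H·x̄ = [-1556623/155518, 5080509/155518]
step 1: S = H·P̄·Hᵀ + R = [25908803/155518 -41241957/155518; -41241957/155518 89208367/155518]
step 1: K = P̄·Hᵀ·S⁻¹ = [43780373/3924838214 701173125/3924838214; -271781274/1962419107 245299628/1962419107; -646568370/1962419107 -109988528/1962419107]
step 1: x' = x̄ + K·y = [-3088082769/1962419107, 1568792542/1962419107, 2413372545/1962419107]
step 1: P' = (I − K·H)·P̄ = [11721958345/3924838214 -5930320386/1962419107 -1960956453/1962419107; -5930320386/1962419107 7028275506/1962419107 2067367220/1962419107; -1960956453/1962419107 2067367220/1962419107 869174941/1962419107]

step 0: x' = [369301/155518, -256860/77759, -6144/77759], P' = [1213143/155518 -641183/77759 -198867/77759; -641183/77759 719767/77759 212782/77759; -198867/77759 212782/77759 73745/77759]
step 1: x' = [-3088082769/1962419107, 1568792542/1962419107, 2413372545/1962419107], P' = [11721958345/3924838214 -5930320386/1962419107 -1960956453/1962419107; -5930320386/1962419107 7028275506/1962419107 2067367220/1962419107; -1960956453/1962419107 2067367220/1962419107 869174941/1962419107]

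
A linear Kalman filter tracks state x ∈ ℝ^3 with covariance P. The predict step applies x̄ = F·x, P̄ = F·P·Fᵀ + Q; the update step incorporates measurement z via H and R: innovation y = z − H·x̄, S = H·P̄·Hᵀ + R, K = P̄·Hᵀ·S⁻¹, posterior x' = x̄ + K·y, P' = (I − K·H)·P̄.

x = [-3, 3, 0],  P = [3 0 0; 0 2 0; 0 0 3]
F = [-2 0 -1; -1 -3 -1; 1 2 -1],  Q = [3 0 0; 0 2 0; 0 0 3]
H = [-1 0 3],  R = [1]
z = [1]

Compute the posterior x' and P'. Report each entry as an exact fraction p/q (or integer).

x̄ = F·x = [6, -6, 3]
P̄ = F·P·Fᵀ + Q = [18 9 -3; 9 26 -12; -3 -12 17]
y = z − H·x̄ = [-2]
S = H·P̄·Hᵀ + R = [190]
K = P̄·Hᵀ·S⁻¹ = [-27/190; -9/38; 27/95]
x' = x̄ + K·y = [597/95, -105/19, 231/95]
P' = (I − K·H)·P̄ = [2691/190 99/38 444/95; 99/38 583/38 15/19; 444/95 15/19 157/95]

x' = [597/95, -105/19, 231/95]
P' = [2691/190 99/38 444/95; 99/38 583/38 15/19; 444/95 15/19 157/95]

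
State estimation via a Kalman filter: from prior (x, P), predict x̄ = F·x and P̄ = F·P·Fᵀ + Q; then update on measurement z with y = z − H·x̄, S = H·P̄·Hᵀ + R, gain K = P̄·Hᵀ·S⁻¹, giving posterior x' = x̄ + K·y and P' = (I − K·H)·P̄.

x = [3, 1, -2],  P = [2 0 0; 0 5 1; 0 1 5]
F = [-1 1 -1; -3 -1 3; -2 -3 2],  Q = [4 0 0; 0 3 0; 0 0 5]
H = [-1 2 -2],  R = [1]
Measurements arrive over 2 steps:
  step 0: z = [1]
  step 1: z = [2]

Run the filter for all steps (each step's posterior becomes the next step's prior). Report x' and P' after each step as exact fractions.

step 0: x' = [-2/21, -96/7, -99/7], P' = [2054/147 -458/49 -800/49; -458/49 2417/49 2638/49; -800/49 2638/49 3042/49]
step 1: x' = [692177/319982, 4126621/319982, 3466833/319982], P' = [2223107/319982 6464851/319982 5350229/319982; 6464851/319982 45692221/319982 42382445/319982; 5350229/319982 42382445/319982 39711473/319982]

step 0: x̄ = F·x = [0, -16, -13]
step 0: P̄ = F·P·Fᵀ + Q = [14 -10 -16; -10 65 46; -16 46 66]
step 0: y = z − H·x̄ = [7]
step 0: S = H·P̄·Hᵀ + R = [147]
step 0: K = P̄·Hᵀ·S⁻¹ = [-2/147; 16/49; -8/49]
step 0: x' = x̄ + K·y = [-2/21, -96/7, -99/7]
step 0: P' = (I − K·H)·P̄ = [2054/147 -458/49 -800/49; -458/49 2417/49 2638/49; -800/49 2638/49 3042/49]
step 1: x̄ = F·x = [11/21, -199/7, 274/21]
step 1: P̄ = F·P·Fᵀ + Q = [1139/147 1979/49 2299/147; 1979/49 31928/49 5155/49; 2299/147 5155/49 18458/147]
step 1: y = z − H·x̄ = [1795/21]
step 1: S = H·P̄·Hᵀ + R = [319982/147]
step 1: K = P̄·Hᵀ·S⁻¹ = [6137/319982; 154701/319982; -8285/319982]
step 1: x' = x̄ + K·y = [692177/319982, 4126621/319982, 3466833/319982]
step 1: P' = (I − K·H)·P̄ = [2223107/319982 6464851/319982 5350229/319982; 6464851/319982 45692221/319982 42382445/319982; 5350229/319982 42382445/319982 39711473/319982]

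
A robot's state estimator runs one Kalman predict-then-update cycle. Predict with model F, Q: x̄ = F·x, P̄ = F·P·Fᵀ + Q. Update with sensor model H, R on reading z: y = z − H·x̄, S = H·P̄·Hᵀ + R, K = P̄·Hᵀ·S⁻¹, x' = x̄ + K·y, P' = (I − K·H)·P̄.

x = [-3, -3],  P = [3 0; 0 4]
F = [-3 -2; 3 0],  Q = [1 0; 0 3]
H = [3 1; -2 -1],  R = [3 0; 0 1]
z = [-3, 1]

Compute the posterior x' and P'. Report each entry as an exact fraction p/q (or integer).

x̄ = F·x = [15, -9]
P̄ = F·P·Fᵀ + Q = [44 -27; -27 30]
y = z − H·x̄ = [-39, 22]
S = H·P̄·Hᵀ + R = [267 -159; -159 99]
K = P̄·Hᵀ·S⁻¹ = [29/48 17/48; -137/128 -189/128]
x' = x̄ + K·y = [-37/48, 33/128]
P' = (I − K·H)·P̄ = [13/6 -75/16; -75/16 1389/128]

x' = [-37/48, 33/128]
P' = [13/6 -75/16; -75/16 1389/128]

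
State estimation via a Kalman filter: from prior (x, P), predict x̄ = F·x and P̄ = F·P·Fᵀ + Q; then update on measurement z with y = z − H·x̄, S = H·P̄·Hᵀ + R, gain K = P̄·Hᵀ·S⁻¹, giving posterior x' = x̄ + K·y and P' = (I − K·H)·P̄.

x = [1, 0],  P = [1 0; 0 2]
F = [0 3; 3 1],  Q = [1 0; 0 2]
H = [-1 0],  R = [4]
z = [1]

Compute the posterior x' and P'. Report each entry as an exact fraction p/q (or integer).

x' = [-19/23, 63/23]
P' = [76/23 24/23; 24/23 263/23]

x̄ = F·x = [0, 3]
P̄ = F·P·Fᵀ + Q = [19 6; 6 13]
y = z − H·x̄ = [1]
S = H·P̄·Hᵀ + R = [23]
K = P̄·Hᵀ·S⁻¹ = [-19/23; -6/23]
x' = x̄ + K·y = [-19/23, 63/23]
P' = (I − K·H)·P̄ = [76/23 24/23; 24/23 263/23]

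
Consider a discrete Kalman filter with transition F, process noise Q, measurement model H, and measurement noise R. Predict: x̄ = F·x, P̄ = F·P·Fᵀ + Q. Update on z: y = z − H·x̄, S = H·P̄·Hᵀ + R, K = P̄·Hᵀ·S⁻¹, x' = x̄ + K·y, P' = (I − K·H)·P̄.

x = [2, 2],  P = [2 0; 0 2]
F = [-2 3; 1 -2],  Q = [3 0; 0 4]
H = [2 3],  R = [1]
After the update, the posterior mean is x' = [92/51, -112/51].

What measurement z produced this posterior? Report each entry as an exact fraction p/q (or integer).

z = [-3]

x̄ = F·x = [2, -2]
P̄ = F·P·Fᵀ + Q = [29 -16; -16 14]
S = H·P̄·Hᵀ + R = [51]
K = P̄·Hᵀ·S⁻¹ = [10/51; 10/51]
x' − x̄ = [-10/51, -10/51] = K·y
y = (KᵀK)⁻¹·Kᵀ·(x' − x̄) = [-1]
z = y + H·x̄ = [-1] + [-2] = [-3]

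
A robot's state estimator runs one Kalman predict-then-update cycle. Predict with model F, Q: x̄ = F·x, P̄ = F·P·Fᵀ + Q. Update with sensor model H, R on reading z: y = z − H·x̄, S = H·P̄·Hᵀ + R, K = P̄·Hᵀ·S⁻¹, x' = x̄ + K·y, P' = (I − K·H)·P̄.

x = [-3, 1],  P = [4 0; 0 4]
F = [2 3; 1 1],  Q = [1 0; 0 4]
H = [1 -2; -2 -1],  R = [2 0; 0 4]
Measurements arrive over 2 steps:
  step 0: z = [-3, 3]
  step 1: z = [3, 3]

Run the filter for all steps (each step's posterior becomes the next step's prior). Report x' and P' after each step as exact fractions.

step 0: x' = [-2917/1650, 227/550], P' = [584/825 46/275; 46/275 122/275]
step 1: x' = [-372154/504701, -873233/504701], P' = [337598/504701 79636/504701; 79636/504701 221540/504701]

step 0: x̄ = F·x = [-3, -2]
step 0: P̄ = F·P·Fᵀ + Q = [53 20; 20 12]
step 0: y = z − H·x̄ = [-4, -5]
step 0: S = H·P̄·Hᵀ + R = [23 -22; -22 308]
step 0: K = P̄·Hᵀ·S⁻¹ = [14/75 -653/1650; -9/25 -107/550]
step 0: x' = x̄ + K·y = [-2917/1650, 227/550]
step 0: P' = (I − K·H)·P̄ = [584/825 46/275; 46/275 122/275]
step 1: x̄ = F·x = [-3791/1650, -1118/825]
step 1: P̄ = F·P·Fᵀ + Q = [8111/825 2956/825; 2956/825 4526/825]
step 1: y = z − H·x̄ = [1423/550, -2434/825]
step 1: S = H·P̄·Hᵀ + R = [5347/275 566/275; 566/275 52094/825]
step 1: K = P̄·Hᵀ·S⁻¹ = [89163/504701 -188708/504701; -181722/504701 -95203/504701]
step 1: x' = x̄ + K·y = [-372154/504701, -873233/504701]
step 1: P' = (I − K·H)·P̄ = [337598/504701 79636/504701; 79636/504701 221540/504701]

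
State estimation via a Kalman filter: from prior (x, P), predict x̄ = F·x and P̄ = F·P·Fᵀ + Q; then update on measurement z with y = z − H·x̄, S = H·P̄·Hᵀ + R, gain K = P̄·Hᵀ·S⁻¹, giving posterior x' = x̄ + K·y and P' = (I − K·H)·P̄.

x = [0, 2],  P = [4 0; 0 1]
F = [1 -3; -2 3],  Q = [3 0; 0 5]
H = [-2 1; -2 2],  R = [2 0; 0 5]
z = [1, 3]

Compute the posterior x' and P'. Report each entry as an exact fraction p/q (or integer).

x̄ = F·x = [-6, 6]
P̄ = F·P·Fᵀ + Q = [16 -17; -17 30]
y = z − H·x̄ = [-17, -21]
S = H·P̄·Hᵀ + R = [164 226; 226 325]
K = P̄·Hᵀ·S⁻¹ = [-1009/2224 125/1112; -111/556 119/278]
x' = x̄ + K·y = [-1441/2224, 225/556]
P' = (I − K·H)·P̄ = [2643/2224 817/556; 817/556 353/139]

x' = [-1441/2224, 225/556]
P' = [2643/2224 817/556; 817/556 353/139]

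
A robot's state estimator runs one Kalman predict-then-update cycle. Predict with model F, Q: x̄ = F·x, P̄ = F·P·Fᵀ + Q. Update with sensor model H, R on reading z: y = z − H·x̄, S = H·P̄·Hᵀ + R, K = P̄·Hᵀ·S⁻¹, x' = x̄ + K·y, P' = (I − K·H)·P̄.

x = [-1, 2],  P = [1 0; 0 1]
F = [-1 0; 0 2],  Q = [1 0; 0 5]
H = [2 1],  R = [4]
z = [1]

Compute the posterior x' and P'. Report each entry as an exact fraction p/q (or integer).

x̄ = F·x = [1, 4]
P̄ = F·P·Fᵀ + Q = [2 0; 0 9]
y = z − H·x̄ = [-5]
S = H·P̄·Hᵀ + R = [21]
K = P̄·Hᵀ·S⁻¹ = [4/21; 3/7]
x' = x̄ + K·y = [1/21, 13/7]
P' = (I − K·H)·P̄ = [26/21 -12/7; -12/7 36/7]

x' = [1/21, 13/7]
P' = [26/21 -12/7; -12/7 36/7]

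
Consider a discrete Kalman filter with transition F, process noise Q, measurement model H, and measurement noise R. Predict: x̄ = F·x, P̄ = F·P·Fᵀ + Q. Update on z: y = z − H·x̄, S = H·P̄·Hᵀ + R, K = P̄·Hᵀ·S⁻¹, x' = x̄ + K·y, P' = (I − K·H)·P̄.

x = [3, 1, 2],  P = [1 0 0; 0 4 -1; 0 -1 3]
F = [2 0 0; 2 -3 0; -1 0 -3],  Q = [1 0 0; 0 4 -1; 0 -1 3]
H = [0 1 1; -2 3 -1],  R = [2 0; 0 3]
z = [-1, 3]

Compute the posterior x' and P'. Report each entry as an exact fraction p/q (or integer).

x' = [119216/19369, 9773/2767, -92878/19369]
P' = [95301/19369 6860/2767 -46740/19369; 6860/2767 4308/2767 -2884/2767; -46740/19369 -2884/2767 47094/19369]

x̄ = F·x = [6, 3, -9]
P̄ = F·P·Fᵀ + Q = [5 4 -2; 4 44 -12; -2 -12 31]
y = z − H·x̄ = [5, -3]
S = H·P̄·Hᵀ + R = [53 73; 73 466]
K = P̄·Hᵀ·S⁻¹ = [640/19369 66/19369; 712/2767 696/2767; 13453/19369 -4726/19369]
x' = x̄ + K·y = [119216/19369, 9773/2767, -92878/19369]
P' = (I − K·H)·P̄ = [95301/19369 6860/2767 -46740/19369; 6860/2767 4308/2767 -2884/2767; -46740/19369 -2884/2767 47094/19369]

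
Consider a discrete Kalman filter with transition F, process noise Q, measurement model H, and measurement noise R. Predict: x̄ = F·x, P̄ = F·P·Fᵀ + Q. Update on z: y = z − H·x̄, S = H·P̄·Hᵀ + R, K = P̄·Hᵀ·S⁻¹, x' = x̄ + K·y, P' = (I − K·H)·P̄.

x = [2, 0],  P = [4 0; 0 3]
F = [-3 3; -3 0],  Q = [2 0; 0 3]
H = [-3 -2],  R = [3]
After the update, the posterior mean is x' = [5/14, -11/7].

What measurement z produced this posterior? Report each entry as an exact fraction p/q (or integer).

z = [2]

x̄ = F·x = [-6, -6]
P̄ = F·P·Fᵀ + Q = [65 36; 36 39]
S = H·P̄·Hᵀ + R = [1176]
K = P̄·Hᵀ·S⁻¹ = [-89/392; -31/196]
x' − x̄ = [89/14, 31/7] = K·y
y = (KᵀK)⁻¹·Kᵀ·(x' − x̄) = [-28]
z = y + H·x̄ = [-28] + [30] = [2]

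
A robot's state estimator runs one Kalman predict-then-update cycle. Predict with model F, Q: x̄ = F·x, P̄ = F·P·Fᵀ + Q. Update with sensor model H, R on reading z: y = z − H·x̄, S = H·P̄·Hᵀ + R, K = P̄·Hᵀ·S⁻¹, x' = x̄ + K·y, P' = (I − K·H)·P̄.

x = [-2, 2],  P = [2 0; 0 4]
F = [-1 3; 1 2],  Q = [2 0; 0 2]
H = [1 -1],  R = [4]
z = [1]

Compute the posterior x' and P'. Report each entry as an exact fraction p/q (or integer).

x̄ = F·x = [8, 2]
P̄ = F·P·Fᵀ + Q = [40 22; 22 20]
y = z − H·x̄ = [-5]
S = H·P̄·Hᵀ + R = [20]
K = P̄·Hᵀ·S⁻¹ = [9/10; 1/10]
x' = x̄ + K·y = [7/2, 3/2]
P' = (I − K·H)·P̄ = [119/5 101/5; 101/5 99/5]

x' = [7/2, 3/2]
P' = [119/5 101/5; 101/5 99/5]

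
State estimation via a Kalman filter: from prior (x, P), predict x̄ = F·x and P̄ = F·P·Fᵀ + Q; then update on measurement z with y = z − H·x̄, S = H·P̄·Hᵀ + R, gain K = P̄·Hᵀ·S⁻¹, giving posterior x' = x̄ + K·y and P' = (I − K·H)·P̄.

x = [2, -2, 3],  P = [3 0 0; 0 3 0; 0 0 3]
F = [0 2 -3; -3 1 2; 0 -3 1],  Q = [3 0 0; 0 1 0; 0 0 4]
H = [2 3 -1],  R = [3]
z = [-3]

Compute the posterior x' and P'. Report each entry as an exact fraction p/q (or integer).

x̄ = F·x = [-13, -2, 9]
P̄ = F·P·Fᵀ + Q = [42 -12 -27; -12 43 -3; -27 -3 34]
y = z − H·x̄ = [38]
S = H·P̄·Hᵀ + R = [574]
K = P̄·Hᵀ·S⁻¹ = [75/574; 54/287; -97/574]
x' = x̄ + K·y = [-2306/287, 1478/287, 740/287]
P' = (I − K·H)·P̄ = [18483/574 -7494/287 -8223/574; -7494/287 6509/287 4377/287; -8223/574 4377/287 10107/574]

x' = [-2306/287, 1478/287, 740/287]
P' = [18483/574 -7494/287 -8223/574; -7494/287 6509/287 4377/287; -8223/574 4377/287 10107/574]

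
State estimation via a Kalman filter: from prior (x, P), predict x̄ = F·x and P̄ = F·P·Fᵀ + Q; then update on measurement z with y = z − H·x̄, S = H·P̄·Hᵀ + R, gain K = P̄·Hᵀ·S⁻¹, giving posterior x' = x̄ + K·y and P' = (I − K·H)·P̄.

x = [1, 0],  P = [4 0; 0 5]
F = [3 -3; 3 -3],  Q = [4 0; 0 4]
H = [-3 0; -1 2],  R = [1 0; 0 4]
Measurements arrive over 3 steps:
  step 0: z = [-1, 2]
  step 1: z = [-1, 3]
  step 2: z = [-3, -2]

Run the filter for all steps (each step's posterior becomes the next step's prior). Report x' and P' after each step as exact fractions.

step 0: x' = [1318/3867, 29518/27069], P' = [428/3867 236/3867; 236/3867 24908/27069]
step 1: x' = [806739/2558176, 439197/319772], P' = [211165/1918632 13787/239829; 13787/239829 215828/239829]
step 2: x' = [2067556757/2150087811, -1085916826/2150087811], P' = [236620796/2150087811 123497228/2150087811; 123497228/2150087811 1934320052/2150087811]

step 0: x̄ = F·x = [3, 3]
step 0: P̄ = F·P·Fᵀ + Q = [85 81; 81 85]
step 0: y = z − H·x̄ = [8, -1]
step 0: S = H·P̄·Hᵀ + R = [766 -231; -231 105]
step 0: K = P̄·Hᵀ·S⁻¹ = [-428/1289 11/3867; -236/1289 12041/27069]
step 0: x' = x̄ + K·y = [1318/3867, 29518/27069]
step 0: P' = (I − K·H)·P̄ = [428/3867 236/3867; 236/3867 24908/27069]
step 1: x̄ = F·x = [-20292/9023, -20292/9023]
step 1: P̄ = F·P·Fᵀ + Q = [109892/9023 73800/9023; 73800/9023 109892/9023]
step 1: y = z − H·x̄ = [-69899/9023, 47361/9023]
step 1: S = H·P̄·Hᵀ + R = [998051/9023 -113124/9023; -113124/9023 290352/9023]
step 1: K = P̄·Hᵀ·S⁻¹ = [-211165/639544 9427/7674528; -13787/79943 417869/959316]
step 1: x' = x̄ + K·y = [806739/2558176, 439197/319772]
step 1: P' = (I − K·H)·P̄ = [211165/1918632 13787/239829; 13787/239829 215828/239829]
step 2: x̄ = F·x = [-8120511/2558176, -8120511/2558176]
step 2: P̄ = F·P·Fᵀ + Q = [7709767/639544 5151591/639544; 5151591/639544 7709767/639544]
step 2: y = z − H·x̄ = [-32036061/2558176, 3004159/2558176]
step 2: S = H·P̄·Hᵀ + R = [70027447/639544 -7780245/639544; -7780245/639544 20500647/639544]
step 2: K = P̄·Hᵀ·S⁻¹ = [-236620796/716695937 2593415/2150087811; -123497228/716695937 936285719/2150087811]
step 2: x' = x̄ + K·y = [2067556757/2150087811, -1085916826/2150087811]
step 2: P' = (I − K·H)·P̄ = [236620796/2150087811 123497228/2150087811; 123497228/2150087811 1934320052/2150087811]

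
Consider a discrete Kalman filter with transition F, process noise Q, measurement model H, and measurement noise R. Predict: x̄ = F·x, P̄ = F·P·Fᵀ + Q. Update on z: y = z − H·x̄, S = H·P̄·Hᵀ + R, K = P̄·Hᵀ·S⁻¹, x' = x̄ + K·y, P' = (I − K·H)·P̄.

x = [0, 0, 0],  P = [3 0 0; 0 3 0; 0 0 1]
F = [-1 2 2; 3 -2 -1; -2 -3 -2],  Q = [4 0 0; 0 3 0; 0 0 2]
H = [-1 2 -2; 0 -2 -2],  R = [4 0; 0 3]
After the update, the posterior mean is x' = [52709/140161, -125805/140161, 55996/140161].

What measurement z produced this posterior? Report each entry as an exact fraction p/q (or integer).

z = [-3, 1]

x̄ = F·x = [0, 0, 0]
P̄ = F·P·Fᵀ + Q = [23 -23 -16; -23 43 2; -16 2 45]
S = H·P̄·Hᵀ + R = [391 -70; -70 371]
K = P̄·Hᵀ·S⁻¹ = [-1181/20023 27908/140161; 4665/20023 -27840/140161; -4650/20023 -41654/140161]
x' − x̄ = [52709/140161, -125805/140161, 55996/140161] = K·y
y = (KᵀK)⁻¹·Kᵀ·(x' − x̄) = [-3, 1]
z = y + H·x̄ = [-3, 1] + [0, 0] = [-3, 1]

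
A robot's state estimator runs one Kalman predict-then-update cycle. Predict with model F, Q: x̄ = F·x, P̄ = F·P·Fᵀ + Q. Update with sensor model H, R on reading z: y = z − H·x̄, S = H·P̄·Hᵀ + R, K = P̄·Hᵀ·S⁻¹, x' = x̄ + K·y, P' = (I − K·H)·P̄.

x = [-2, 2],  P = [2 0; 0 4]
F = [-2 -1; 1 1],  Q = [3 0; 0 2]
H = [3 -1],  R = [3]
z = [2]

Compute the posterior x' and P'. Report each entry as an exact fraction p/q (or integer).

x' = [88/97, 64/97]
P' = [101/194 72/97; 72/97 264/97]

x̄ = F·x = [2, 0]
P̄ = F·P·Fᵀ + Q = [15 -8; -8 8]
y = z − H·x̄ = [-4]
S = H·P̄·Hᵀ + R = [194]
K = P̄·Hᵀ·S⁻¹ = [53/194; -16/97]
x' = x̄ + K·y = [88/97, 64/97]
P' = (I − K·H)·P̄ = [101/194 72/97; 72/97 264/97]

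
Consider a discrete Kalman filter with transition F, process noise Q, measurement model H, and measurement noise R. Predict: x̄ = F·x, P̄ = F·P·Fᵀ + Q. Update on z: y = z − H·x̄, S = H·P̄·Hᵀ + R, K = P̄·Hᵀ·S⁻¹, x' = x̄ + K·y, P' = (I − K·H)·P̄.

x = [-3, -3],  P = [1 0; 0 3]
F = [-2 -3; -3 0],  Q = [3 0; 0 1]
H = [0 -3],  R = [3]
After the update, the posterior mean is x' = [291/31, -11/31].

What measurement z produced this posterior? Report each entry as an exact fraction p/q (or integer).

x̄ = F·x = [15, 9]
P̄ = F·P·Fᵀ + Q = [34 6; 6 10]
S = H·P̄·Hᵀ + R = [93]
K = P̄·Hᵀ·S⁻¹ = [-6/31; -10/31]
x' − x̄ = [-174/31, -290/31] = K·y
y = (KᵀK)⁻¹·Kᵀ·(x' − x̄) = [29]
z = y + H·x̄ = [29] + [-27] = [2]

z = [2]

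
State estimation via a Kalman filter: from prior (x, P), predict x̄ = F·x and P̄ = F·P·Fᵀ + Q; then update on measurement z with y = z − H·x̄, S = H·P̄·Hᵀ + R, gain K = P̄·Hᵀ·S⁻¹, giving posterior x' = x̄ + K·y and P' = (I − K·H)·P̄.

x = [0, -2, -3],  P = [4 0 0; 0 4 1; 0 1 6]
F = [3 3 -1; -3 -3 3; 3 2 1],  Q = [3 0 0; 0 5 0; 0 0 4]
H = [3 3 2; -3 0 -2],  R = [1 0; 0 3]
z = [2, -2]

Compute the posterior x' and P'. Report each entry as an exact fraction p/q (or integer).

x̄ = F·x = [-3, -3, -7]
P̄ = F·P·Fᵀ + Q = [75 -78 55; -78 113 -39; 55 -39 66]
y = z − H·x̄ = [34, -25]
S = H·P̄·Hᵀ + R = [745 -663; -663 1602]
K = P̄·Hᵀ·S⁻¹ = [-20101/251307 -182612/753921; 3970/11967 11921/35901; 3387/27923 -3775/27923]
x' = x̄ + K·y = [253235/753921, -788/35901, 14072/27923]
P' = (I − K·H)·P̄ = [1459658/753921 -9653/35901 -70947/27923; -9653/35901 5297/11967 -378/3989; -70947/27923 -378/3989 112083/27923]

x' = [253235/753921, -788/35901, 14072/27923]
P' = [1459658/753921 -9653/35901 -70947/27923; -9653/35901 5297/11967 -378/3989; -70947/27923 -378/3989 112083/27923]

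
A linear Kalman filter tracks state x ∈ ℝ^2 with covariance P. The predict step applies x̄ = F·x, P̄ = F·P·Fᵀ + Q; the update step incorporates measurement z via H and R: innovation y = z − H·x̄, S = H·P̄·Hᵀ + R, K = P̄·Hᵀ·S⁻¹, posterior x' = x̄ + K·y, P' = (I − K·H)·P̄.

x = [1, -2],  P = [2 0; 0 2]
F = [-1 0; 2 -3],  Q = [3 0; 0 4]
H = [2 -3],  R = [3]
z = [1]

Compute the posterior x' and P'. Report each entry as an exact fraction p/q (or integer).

x̄ = F·x = [-1, 8]
P̄ = F·P·Fᵀ + Q = [5 -4; -4 30]
y = z − H·x̄ = [27]
S = H·P̄·Hᵀ + R = [341]
K = P̄·Hᵀ·S⁻¹ = [2/31; -98/341]
x' = x̄ + K·y = [23/31, 82/341]
P' = (I − K·H)·P̄ = [111/31 72/31; 72/31 626/341]

x' = [23/31, 82/341]
P' = [111/31 72/31; 72/31 626/341]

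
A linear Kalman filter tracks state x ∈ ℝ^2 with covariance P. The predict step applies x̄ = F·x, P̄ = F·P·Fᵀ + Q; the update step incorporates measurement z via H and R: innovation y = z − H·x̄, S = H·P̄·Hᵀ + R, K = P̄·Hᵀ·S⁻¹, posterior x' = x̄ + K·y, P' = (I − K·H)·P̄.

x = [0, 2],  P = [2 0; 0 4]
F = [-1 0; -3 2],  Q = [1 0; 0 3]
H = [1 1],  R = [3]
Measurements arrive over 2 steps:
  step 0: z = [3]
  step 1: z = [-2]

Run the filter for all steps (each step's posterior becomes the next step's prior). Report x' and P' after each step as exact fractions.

step 0: x' = [-9/55, 177/55], P' = [84/55 -57/55; -57/55 186/55]
step 1: x' = [-4037/3385, -1233/3385], P' = [3918/3385 -2403/3385; -2403/3385 10548/3385]

step 0: x̄ = F·x = [0, 4]
step 0: P̄ = F·P·Fᵀ + Q = [3 6; 6 37]
step 0: y = z − H·x̄ = [-1]
step 0: S = H·P̄·Hᵀ + R = [55]
step 0: K = P̄·Hᵀ·S⁻¹ = [9/55; 43/55]
step 0: x' = x̄ + K·y = [-9/55, 177/55]
step 0: P' = (I − K·H)·P̄ = [84/55 -57/55; -57/55 186/55]
step 1: x̄ = F·x = [9/55, 381/55]
step 1: P̄ = F·P·Fᵀ + Q = [139/55 366/55; 366/55 2349/55]
step 1: y = z − H·x̄ = [-100/11]
step 1: S = H·P̄·Hᵀ + R = [677/11]
step 1: K = P̄·Hᵀ·S⁻¹ = [101/677; 543/677]
step 1: x' = x̄ + K·y = [-4037/3385, -1233/3385]
step 1: P' = (I − K·H)·P̄ = [3918/3385 -2403/3385; -2403/3385 10548/3385]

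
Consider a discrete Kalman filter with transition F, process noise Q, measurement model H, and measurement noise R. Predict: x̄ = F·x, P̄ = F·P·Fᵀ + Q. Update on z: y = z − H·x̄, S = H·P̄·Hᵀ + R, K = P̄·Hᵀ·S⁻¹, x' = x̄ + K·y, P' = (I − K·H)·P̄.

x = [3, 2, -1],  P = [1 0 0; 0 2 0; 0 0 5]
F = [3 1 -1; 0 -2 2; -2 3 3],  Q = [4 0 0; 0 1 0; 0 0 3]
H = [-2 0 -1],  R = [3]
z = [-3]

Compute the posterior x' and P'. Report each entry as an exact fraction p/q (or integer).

x̄ = F·x = [12, -6, -3]
P̄ = F·P·Fᵀ + Q = [20 -14 -15; -14 29 18; -15 18 70]
y = z − H·x̄ = [18]
S = H·P̄·Hᵀ + R = [93]
K = P̄·Hᵀ·S⁻¹ = [-25/93; 10/93; -40/93]
x' = x̄ + K·y = [222/31, -126/31, -333/31]
P' = (I − K·H)·P̄ = [1235/93 -1052/93 -2395/93; -1052/93 2597/93 2074/93; -2395/93 2074/93 4910/93]

x' = [222/31, -126/31, -333/31]
P' = [1235/93 -1052/93 -2395/93; -1052/93 2597/93 2074/93; -2395/93 2074/93 4910/93]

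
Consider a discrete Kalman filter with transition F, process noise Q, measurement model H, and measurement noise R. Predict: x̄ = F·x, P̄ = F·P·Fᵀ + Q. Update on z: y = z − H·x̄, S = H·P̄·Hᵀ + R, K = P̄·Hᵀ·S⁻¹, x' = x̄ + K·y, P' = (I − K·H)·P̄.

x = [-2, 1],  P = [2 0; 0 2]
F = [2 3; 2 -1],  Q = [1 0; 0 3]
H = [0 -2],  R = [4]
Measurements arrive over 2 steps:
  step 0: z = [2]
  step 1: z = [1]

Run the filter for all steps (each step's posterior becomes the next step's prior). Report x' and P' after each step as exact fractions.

step 0: x' = [-3/7, -9/7], P' = [187/7 1/7; 1/7 13/14]
step 1: x' = [-17401/3114, -1531/3114], P' = [30313/1557 1465/1557; 1465/1557 1543/1557]

step 0: x̄ = F·x = [-1, -5]
step 0: P̄ = F·P·Fᵀ + Q = [27 2; 2 13]
step 0: y = z − H·x̄ = [-8]
step 0: S = H·P̄·Hᵀ + R = [56]
step 0: K = P̄·Hᵀ·S⁻¹ = [-1/14; -13/28]
step 0: x' = x̄ + K·y = [-3/7, -9/7]
step 0: P' = (I − K·H)·P̄ = [187/7 1/7; 1/7 13/14]
step 1: x̄ = F·x = [-33/7, 3/7]
step 1: P̄ = F·P·Fᵀ + Q = [1651/14 1465/14; 1465/14 1543/14]
step 1: y = z − H·x̄ = [13/7]
step 1: S = H·P̄·Hᵀ + R = [3114/7]
step 1: K = P̄·Hᵀ·S⁻¹ = [-1465/3114; -1543/3114]
step 1: x' = x̄ + K·y = [-17401/3114, -1531/3114]
step 1: P' = (I − K·H)·P̄ = [30313/1557 1465/1557; 1465/1557 1543/1557]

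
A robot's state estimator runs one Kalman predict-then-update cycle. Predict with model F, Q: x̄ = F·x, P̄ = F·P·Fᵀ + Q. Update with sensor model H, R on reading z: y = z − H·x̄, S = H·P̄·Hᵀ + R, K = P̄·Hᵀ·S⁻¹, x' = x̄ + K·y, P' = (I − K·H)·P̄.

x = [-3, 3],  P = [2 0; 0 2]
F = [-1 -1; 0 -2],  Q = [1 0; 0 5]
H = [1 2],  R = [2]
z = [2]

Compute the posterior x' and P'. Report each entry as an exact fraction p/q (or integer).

x' = [182/75, -2/5]
P' = [206/75 -6/5; -6/5 1]

x̄ = F·x = [0, -6]
P̄ = F·P·Fᵀ + Q = [5 4; 4 13]
y = z − H·x̄ = [14]
S = H·P̄·Hᵀ + R = [75]
K = P̄·Hᵀ·S⁻¹ = [13/75; 2/5]
x' = x̄ + K·y = [182/75, -2/5]
P' = (I − K·H)·P̄ = [206/75 -6/5; -6/5 1]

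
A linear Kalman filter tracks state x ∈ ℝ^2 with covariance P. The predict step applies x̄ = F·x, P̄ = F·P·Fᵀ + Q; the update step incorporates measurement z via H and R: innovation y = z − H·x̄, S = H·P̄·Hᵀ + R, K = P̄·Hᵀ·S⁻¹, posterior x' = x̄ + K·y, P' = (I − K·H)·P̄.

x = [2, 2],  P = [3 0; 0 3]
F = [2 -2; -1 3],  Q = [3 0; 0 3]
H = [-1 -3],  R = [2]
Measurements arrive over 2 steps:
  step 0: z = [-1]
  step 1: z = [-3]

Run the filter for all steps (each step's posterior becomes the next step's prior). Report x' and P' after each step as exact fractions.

step 0: x̄ = F·x = [0, 4]
step 0: P̄ = F·P·Fᵀ + Q = [27 -24; -24 33]
step 0: y = z − H·x̄ = [11]
step 0: S = H·P̄·Hᵀ + R = [182]
step 0: K = P̄·Hᵀ·S⁻¹ = [45/182; -75/182]
step 0: x' = x̄ + K·y = [495/182, -97/182]
step 0: P' = (I − K·H)·P̄ = [2889/182 -993/182; -993/182 381/182]
step 1: x̄ = F·x = [592/91, -393/91]
step 1: P̄ = F·P·Fᵀ + Q = [10785/91 -8004/91; -8004/91 6411/91]
step 1: y = z − H·x̄ = [-860/91]
step 1: S = H·P̄·Hᵀ + R = [20642/91]
step 1: K = P̄·Hᵀ·S⁻¹ = [13227/20642; -11229/20642]
step 1: x' = x̄ + K·y = [4642/10321, 8487/10321]
step 1: P' = (I − K·H)·P̄ = [523851/20642 -183435/20642; -183435/20642 68631/20642]

step 0: x' = [495/182, -97/182], P' = [2889/182 -993/182; -993/182 381/182]
step 1: x' = [4642/10321, 8487/10321], P' = [523851/20642 -183435/20642; -183435/20642 68631/20642]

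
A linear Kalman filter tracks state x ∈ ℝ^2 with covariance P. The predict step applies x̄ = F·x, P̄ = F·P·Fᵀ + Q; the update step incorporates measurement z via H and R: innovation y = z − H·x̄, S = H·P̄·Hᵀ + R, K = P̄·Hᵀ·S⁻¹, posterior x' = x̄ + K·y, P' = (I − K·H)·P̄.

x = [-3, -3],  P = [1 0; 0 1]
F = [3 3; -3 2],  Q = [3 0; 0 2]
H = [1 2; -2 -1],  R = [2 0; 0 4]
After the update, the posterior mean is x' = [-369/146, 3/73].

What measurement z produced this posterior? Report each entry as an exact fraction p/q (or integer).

x̄ = F·x = [-18, 3]
P̄ = F·P·Fᵀ + Q = [21 -3; -3 15]
S = H·P̄·Hᵀ + R = [71 -57; -57 91]
K = P̄·Hᵀ·S⁻¹ = [-39/146 -87/146; 486/803 225/803]
x' − x̄ = [2259/146, -216/73] = K·y
y = (KᵀK)⁻¹·Kᵀ·(x' − x̄) = [9, -30]
z = y + H·x̄ = [9, -30] + [-12, 33] = [-3, 3]

z = [-3, 3]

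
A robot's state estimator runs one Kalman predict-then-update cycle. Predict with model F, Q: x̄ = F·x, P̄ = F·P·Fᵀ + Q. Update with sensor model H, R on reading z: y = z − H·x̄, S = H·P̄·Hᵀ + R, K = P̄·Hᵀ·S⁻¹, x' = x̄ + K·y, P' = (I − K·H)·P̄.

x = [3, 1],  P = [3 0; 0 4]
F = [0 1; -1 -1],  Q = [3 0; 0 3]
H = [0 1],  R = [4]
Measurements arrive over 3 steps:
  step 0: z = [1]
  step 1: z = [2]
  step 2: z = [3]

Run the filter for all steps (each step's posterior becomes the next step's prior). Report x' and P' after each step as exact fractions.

step 0: x̄ = F·x = [1, -4]
step 0: P̄ = F·P·Fᵀ + Q = [7 -4; -4 10]
step 0: y = z − H·x̄ = [5]
step 0: S = H·P̄·Hᵀ + R = [14]
step 0: K = P̄·Hᵀ·S⁻¹ = [-2/7; 5/7]
step 0: x' = x̄ + K·y = [-3/7, -3/7]
step 0: P' = (I − K·H)·P̄ = [41/7 -8/7; -8/7 20/7]
step 1: x̄ = F·x = [-3/7, 6/7]
step 1: P̄ = F·P·Fᵀ + Q = [41/7 -12/7; -12/7 66/7]
step 1: y = z − H·x̄ = [8/7]
step 1: S = H·P̄·Hᵀ + R = [94/7]
step 1: K = P̄·Hᵀ·S⁻¹ = [-6/47; 33/47]
step 1: x' = x̄ + K·y = [-27/47, 78/47]
step 1: P' = (I − K·H)·P̄ = [265/47 -24/47; -24/47 132/47]
step 2: x̄ = F·x = [78/47, -51/47]
step 2: P̄ = F·P·Fᵀ + Q = [273/47 -108/47; -108/47 490/47]
step 2: y = z − H·x̄ = [192/47]
step 2: S = H·P̄·Hᵀ + R = [678/47]
step 2: K = P̄·Hᵀ·S⁻¹ = [-18/113; 245/339]
step 2: x' = x̄ + K·y = [114/113, 211/113]
step 2: P' = (I − K·H)·P̄ = [615/113 -72/113; -72/113 980/339]

step 0: x' = [-3/7, -3/7], P' = [41/7 -8/7; -8/7 20/7]
step 1: x' = [-27/47, 78/47], P' = [265/47 -24/47; -24/47 132/47]
step 2: x' = [114/113, 211/113], P' = [615/113 -72/113; -72/113 980/339]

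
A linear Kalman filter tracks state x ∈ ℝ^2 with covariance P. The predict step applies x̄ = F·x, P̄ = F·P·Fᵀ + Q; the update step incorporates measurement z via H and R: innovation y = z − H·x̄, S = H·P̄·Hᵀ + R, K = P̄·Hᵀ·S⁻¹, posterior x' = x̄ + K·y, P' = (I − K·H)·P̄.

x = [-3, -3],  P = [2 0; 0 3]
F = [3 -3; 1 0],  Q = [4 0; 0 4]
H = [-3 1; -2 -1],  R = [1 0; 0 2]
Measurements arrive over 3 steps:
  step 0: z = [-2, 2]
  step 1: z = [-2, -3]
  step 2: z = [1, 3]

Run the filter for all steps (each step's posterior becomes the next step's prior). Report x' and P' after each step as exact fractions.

step 0: x' = [-89/3750, -1338/625], P' = [218/1875 87/625; 87/625 474/625]
step 1: x' = [4591487/4442650, 2001813/2221325], P' = [251967/2221325 288866/2221325; 288866/2221325 1605618/2221325]
step 2: x' = [-1825719378/2579748371, -2460727428/2579748371], P' = [292582456/2579748371 335477942/2579748371; 335477942/2579748371 1864620882/2579748371]

step 0: x̄ = F·x = [0, -3]
step 0: P̄ = F·P·Fᵀ + Q = [49 6; 6 6]
step 0: y = z − H·x̄ = [1, -1]
step 0: S = H·P̄·Hᵀ + R = [412 294; 294 228]
step 0: K = P̄·Hᵀ·S⁻¹ = [-131/625 -697/3750; 213/625 -324/625]
step 0: x' = x̄ + K·y = [-89/3750, -1338/625]
step 0: P' = (I − K·H)·P̄ = [218/1875 87/625; 87/625 474/625]
step 1: x̄ = F·x = [7939/1250, -89/3750]
step 1: P̄ = F·P·Fᵀ + Q = [5854/625 -43/625; -43/625 7718/1875]
step 1: y = z − H·x̄ = [6404/375, 7259/750]
step 1: S = H·P̄·Hᵀ + R = [6737/75 3901/75; 3901/75 3248/75]
step 1: K = P̄·Hᵀ·S⁻¹ = [-93407/444265 -15856/88853; 147804/444265 -43667/88853]
step 1: x' = x̄ + K·y = [4591487/4442650, 2001813/2221325]
step 1: P' = (I − K·H)·P̄ = [251967/2221325 288866/2221325; 288866/2221325 1605618/2221325]
step 2: x̄ = F·x = [1763583/4442650, 4591487/4442650]
step 2: P̄ = F·P·Fᵀ + Q = [20403977/2221325 -110697/2221325; -110697/2221325 9137267/2221325]
step 2: y = z − H·x̄ = [2570956/2221325, 21446603/4442650]
step 2: S = H·P̄·Hᵀ + R = [195658567/2221325 113175898/2221325; 113175898/2221325 94753037/2221325]
step 2: K = P̄·Hᵀ·S⁻¹ = [-542269426/2579748371 -460321427/2579748371; 858187056/2579748371 -1267788383/2579748371]
step 2: x' = x̄ + K·y = [-1825719378/2579748371, -2460727428/2579748371]
step 2: P' = (I − K·H)·P̄ = [292582456/2579748371 335477942/2579748371; 335477942/2579748371 1864620882/2579748371]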